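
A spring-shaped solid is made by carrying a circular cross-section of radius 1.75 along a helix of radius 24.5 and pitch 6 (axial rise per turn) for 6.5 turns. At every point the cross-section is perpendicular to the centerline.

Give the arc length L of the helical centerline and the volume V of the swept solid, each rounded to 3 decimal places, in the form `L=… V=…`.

2πR = 2π·24.5 = 153.938040
per-turn = √(153.938040² + 6²) = √(23696.9202 + 36) = √23732.9202 = 154.054926
L = 6.5 × 154.054926 = 1001.357018
V = π·1.75² × L = 9.621128 × 1001.357018 = 9634.183543

L=1001.357 V=9634.184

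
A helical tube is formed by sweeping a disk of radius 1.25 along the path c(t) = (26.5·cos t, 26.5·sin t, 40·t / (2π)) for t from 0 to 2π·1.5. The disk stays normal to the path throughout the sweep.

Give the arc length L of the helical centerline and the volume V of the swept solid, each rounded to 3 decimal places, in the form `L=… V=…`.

2πR = 2π·26.5 = 166.504411
per-turn = √(166.504411² + 40²) = √(27723.7188 + 1600) = √29323.7188 = 171.241697
L = 1.5 × 171.241697 = 256.862545
V = π·1.25² × L = 4.908739 × 256.862545 = 1260.871071

L=256.863 V=1260.871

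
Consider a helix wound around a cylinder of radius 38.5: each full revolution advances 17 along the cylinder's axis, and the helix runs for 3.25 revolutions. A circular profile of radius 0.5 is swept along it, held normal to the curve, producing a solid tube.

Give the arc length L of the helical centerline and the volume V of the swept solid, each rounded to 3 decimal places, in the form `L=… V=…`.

2πR = 2π·38.5 = 241.902634
per-turn = √(241.902634² + 17²) = √(58516.8845 + 289) = √58805.8845 = 242.499246
L = 3.25 × 242.499246 = 788.122551
V = π·0.5² × L = 0.785398 × 788.122551 = 618.990004

L=788.123 V=618.990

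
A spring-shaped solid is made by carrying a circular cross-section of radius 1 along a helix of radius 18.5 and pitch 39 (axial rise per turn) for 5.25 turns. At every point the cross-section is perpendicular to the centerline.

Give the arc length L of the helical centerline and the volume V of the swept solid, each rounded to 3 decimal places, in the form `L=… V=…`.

L=643.687 V=2022.202

2πR = 2π·18.5 = 116.238928
per-turn = √(116.238928² + 39²) = √(13511.4884 + 1521) = √15032.4884 = 122.607049
L = 5.25 × 122.607049 = 643.687006
V = π·1² × L = 3.141593 × 643.687006 = 2022.202371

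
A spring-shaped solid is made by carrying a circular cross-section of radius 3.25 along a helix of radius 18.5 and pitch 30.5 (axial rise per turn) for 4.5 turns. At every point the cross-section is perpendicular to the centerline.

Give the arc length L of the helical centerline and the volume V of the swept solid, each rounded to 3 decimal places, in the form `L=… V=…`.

2πR = 2π·18.5 = 116.238928
per-turn = √(116.238928² + 30.5²) = √(13511.4884 + 930.25) = √14441.7384 = 120.173784
L = 4.5 × 120.173784 = 540.782029
V = π·3.25² × L = 33.183072 × 540.782029 = 17944.809230

L=540.782 V=17944.809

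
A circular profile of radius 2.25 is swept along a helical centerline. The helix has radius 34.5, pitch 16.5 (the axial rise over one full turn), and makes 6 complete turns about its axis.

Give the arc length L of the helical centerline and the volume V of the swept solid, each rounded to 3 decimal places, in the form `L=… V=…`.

L=1304.382 V=20745.295

2πR = 2π·34.5 = 216.769893
per-turn = √(216.769893² + 16.5²) = √(46989.1866 + 272.25) = √47261.4366 = 217.396956
L = 6 × 217.396956 = 1304.381737
V = π·2.25² × L = 15.904313 × 1304.381737 = 20745.295168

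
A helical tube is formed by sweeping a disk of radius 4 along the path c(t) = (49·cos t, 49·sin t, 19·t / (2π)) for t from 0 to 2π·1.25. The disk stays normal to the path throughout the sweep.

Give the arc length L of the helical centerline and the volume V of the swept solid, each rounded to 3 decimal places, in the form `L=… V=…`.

L=385.577 V=19381.226

2πR = 2π·49 = 307.876080
per-turn = √(307.876080² + 19²) = √(94787.6807 + 361) = √95148.6807 = 308.461798
L = 1.25 × 308.461798 = 385.577247
V = π·4² × L = 50.265482 × 385.577247 = 19381.226354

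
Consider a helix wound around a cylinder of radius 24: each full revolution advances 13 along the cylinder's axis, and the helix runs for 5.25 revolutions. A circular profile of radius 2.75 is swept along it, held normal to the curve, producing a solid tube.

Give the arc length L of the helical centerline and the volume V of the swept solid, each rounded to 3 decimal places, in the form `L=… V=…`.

2πR = 2π·24 = 150.796447
per-turn = √(150.796447² + 13²) = √(22739.5685 + 169) = √22908.5685 = 151.355768
L = 5.25 × 151.355768 = 794.617783
V = π·2.75² × L = 23.758294 × 794.617783 = 18878.763248

L=794.618 V=18878.763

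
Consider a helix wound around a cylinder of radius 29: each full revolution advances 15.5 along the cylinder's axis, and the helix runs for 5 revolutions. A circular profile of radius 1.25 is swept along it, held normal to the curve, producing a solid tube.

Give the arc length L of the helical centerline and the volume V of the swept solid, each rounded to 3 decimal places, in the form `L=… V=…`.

2πR = 2π·29 = 182.212374
per-turn = √(182.212374² + 15.5²) = √(33201.3492 + 240.25) = √33441.5992 = 182.870444
L = 5 × 182.870444 = 914.352219
V = π·1.25² × L = 4.908739 × 914.352219 = 4488.315959

L=914.352 V=4488.316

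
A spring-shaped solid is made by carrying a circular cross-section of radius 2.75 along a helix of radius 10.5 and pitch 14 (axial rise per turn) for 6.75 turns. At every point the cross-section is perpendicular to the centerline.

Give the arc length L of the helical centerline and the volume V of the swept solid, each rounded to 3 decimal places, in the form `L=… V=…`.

2πR = 2π·10.5 = 65.973446
per-turn = √(65.973446² + 14²) = √(4352.4955 + 196) = √4548.4955 = 67.442535
L = 6.75 × 67.442535 = 455.237112
V = π·2.75² × L = 23.758294 × 455.237112 = 10815.657347

L=455.237 V=10815.657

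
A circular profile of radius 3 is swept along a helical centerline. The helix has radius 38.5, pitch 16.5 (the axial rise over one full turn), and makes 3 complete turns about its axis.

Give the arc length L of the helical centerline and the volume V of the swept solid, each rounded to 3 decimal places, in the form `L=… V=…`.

L=727.394 V=20566.584

2πR = 2π·38.5 = 241.902634
per-turn = √(241.902634² + 16.5²) = √(58516.8845 + 272.25) = √58789.1345 = 242.464708
L = 3 × 242.464708 = 727.394123
V = π·3² × L = 28.274334 × 727.394123 = 20566.584303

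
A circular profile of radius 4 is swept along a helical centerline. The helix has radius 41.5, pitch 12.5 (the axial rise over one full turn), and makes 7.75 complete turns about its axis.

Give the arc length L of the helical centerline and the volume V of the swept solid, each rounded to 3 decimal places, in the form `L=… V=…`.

L=2023.150 V=101694.618

2πR = 2π·41.5 = 260.752190
per-turn = √(260.752190² + 12.5²) = √(67991.7047 + 156.25) = √68147.9547 = 261.051632
L = 7.75 × 261.051632 = 2023.150150
V = π·4² × L = 50.265482 × 2023.150150 = 101694.618384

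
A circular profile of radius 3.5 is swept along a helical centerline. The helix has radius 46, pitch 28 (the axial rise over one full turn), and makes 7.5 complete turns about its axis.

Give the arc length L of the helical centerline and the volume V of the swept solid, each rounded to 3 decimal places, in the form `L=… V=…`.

2πR = 2π·46 = 289.026524
per-turn = √(289.026524² + 28²) = √(83536.3317 + 784) = √84320.3317 = 290.379634
L = 7.5 × 290.379634 = 2177.847253
V = π·3.5² × L = 38.484510 × 2177.847253 = 83813.384383

L=2177.847 V=83813.384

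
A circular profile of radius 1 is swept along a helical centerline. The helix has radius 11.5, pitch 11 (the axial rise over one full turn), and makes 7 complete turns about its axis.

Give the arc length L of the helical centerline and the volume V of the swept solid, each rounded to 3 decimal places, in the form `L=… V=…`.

2πR = 2π·11.5 = 72.256631
per-turn = √(72.256631² + 11²) = √(5221.0207 + 121) = √5342.0207 = 73.089129
L = 7 × 73.089129 = 511.623901
V = π·1² × L = 3.141593 × 511.623901 = 1607.313888

L=511.624 V=1607.314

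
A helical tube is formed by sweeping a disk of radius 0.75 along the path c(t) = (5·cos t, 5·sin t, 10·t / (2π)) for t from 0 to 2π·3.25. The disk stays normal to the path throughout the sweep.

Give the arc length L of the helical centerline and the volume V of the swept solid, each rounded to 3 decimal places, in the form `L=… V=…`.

2πR = 2π·5 = 31.415927
per-turn = √(31.415927² + 10²) = √(986.9604 + 100) = √1086.9604 = 32.969083
L = 3.25 × 32.969083 = 107.149520
V = π·0.75² × L = 1.767146 × 107.149520 = 189.348832

L=107.150 V=189.349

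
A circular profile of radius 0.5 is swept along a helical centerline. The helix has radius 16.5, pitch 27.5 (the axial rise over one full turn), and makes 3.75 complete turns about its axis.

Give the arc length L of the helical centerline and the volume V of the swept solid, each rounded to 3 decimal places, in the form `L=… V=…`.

2πR = 2π·16.5 = 103.672558
per-turn = √(103.672558² + 27.5²) = √(10747.9992 + 756.25) = √11504.2492 = 107.257863
L = 3.75 × 107.257863 = 402.216987
V = π·0.5² × L = 0.785398 × 402.216987 = 315.900483

L=402.217 V=315.900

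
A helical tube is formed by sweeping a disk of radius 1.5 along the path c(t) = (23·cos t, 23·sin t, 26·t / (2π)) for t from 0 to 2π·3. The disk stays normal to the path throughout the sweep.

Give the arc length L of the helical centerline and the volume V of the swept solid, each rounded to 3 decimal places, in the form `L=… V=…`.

L=440.501 V=3113.715

2πR = 2π·23 = 144.513262
per-turn = √(144.513262² + 26²) = √(20884.0829 + 676) = √21560.0829 = 146.833521
L = 3 × 146.833521 = 440.500563
V = π·1.5² × L = 7.068583 × 440.500563 = 3113.715000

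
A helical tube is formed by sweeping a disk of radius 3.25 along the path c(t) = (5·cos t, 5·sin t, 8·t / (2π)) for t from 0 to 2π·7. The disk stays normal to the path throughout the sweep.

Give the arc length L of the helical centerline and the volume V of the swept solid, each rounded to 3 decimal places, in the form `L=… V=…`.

L=226.930 V=7530.223

2πR = 2π·5 = 31.415927
per-turn = √(31.415927² + 8²) = √(986.9604 + 64) = √1050.9604 = 32.418520
L = 7 × 32.418520 = 226.929640
V = π·3.25² × L = 33.183072 × 226.929640 = 7530.222679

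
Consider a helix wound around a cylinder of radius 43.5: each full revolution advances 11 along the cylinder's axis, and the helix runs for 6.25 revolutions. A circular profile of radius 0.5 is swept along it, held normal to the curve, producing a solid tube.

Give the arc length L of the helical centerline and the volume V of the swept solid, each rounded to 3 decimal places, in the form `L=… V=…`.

L=1709.624 V=1342.735

2πR = 2π·43.5 = 273.318561
per-turn = √(273.318561² + 11²) = √(74703.0357 + 121) = √74824.0357 = 273.539825
L = 6.25 × 273.539825 = 1709.623905
V = π·0.5² × L = 0.785398 × 1709.623905 = 1342.735475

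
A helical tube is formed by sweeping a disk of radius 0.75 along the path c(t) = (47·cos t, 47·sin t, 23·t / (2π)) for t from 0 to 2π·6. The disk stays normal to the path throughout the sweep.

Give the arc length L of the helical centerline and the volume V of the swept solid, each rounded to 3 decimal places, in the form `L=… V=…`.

2πR = 2π·47 = 295.309709
per-turn = √(295.309709² + 23²) = √(87207.8245 + 529) = √87736.8245 = 296.204025
L = 6 × 296.204025 = 1777.224151
V = π·0.75² × L = 1.767146 × 1777.224151 = 3140.614314

L=1777.224 V=3140.614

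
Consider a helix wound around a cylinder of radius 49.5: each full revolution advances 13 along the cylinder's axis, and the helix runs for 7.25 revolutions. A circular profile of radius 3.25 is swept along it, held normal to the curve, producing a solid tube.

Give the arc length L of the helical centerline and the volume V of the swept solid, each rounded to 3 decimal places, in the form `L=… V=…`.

2πR = 2π·49.5 = 311.017673
per-turn = √(311.017673² + 13²) = √(96731.9927 + 169) = √96900.9927 = 311.289243
L = 7.25 × 311.289243 = 2256.847011
V = π·3.25² × L = 33.183072 × 2256.847011 = 74889.117767

L=2256.847 V=74889.118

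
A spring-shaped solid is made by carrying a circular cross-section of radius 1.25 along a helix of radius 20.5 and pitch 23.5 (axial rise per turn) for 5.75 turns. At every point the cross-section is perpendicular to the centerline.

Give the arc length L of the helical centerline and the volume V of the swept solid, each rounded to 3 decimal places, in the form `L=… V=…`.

2πR = 2π·20.5 = 128.805299
per-turn = √(128.805299² + 23.5²) = √(16590.8050 + 552.25) = √17143.0550 = 130.931490
L = 5.75 × 130.931490 = 752.856066
V = π·1.25² × L = 4.908739 × 752.856066 = 3695.573571

L=752.856 V=3695.574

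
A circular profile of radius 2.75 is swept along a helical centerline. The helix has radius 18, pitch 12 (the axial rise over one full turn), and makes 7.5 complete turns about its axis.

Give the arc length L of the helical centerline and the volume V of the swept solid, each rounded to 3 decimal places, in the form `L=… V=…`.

L=852.991 V=20265.619

2πR = 2π·18 = 113.097336
per-turn = √(113.097336² + 12²) = √(12791.0073 + 144) = √12935.0073 = 113.732174
L = 7.5 × 113.732174 = 852.991302
V = π·2.75² × L = 23.758294 × 852.991302 = 20265.618504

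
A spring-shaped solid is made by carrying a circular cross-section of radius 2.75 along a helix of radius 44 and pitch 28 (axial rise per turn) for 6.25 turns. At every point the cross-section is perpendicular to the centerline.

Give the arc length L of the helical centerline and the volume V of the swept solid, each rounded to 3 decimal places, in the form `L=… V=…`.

L=1736.715 V=41261.395

2πR = 2π·44 = 276.460154
per-turn = √(276.460154² + 28²) = √(76430.2165 + 784) = √77214.2165 = 277.874462
L = 6.25 × 277.874462 = 1736.715386
V = π·2.75² × L = 23.758294 × 1736.715386 = 41261.395500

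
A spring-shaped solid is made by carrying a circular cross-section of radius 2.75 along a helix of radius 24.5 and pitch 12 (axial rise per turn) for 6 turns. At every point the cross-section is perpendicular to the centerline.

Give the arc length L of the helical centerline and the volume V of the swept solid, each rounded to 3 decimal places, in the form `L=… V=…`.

L=926.430 V=22010.404

2πR = 2π·24.5 = 153.938040
per-turn = √(153.938040² + 12²) = √(23696.9202 + 144) = √23840.9202 = 154.405052
L = 6 × 154.405052 = 926.430314
V = π·2.75² × L = 23.758294 × 926.430314 = 22010.404172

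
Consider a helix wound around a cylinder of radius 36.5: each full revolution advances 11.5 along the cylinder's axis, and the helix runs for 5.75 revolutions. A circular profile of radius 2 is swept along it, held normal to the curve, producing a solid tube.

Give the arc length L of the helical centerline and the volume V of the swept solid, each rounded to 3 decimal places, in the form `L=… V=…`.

L=1320.340 V=16591.887

2πR = 2π·36.5 = 229.336264
per-turn = √(229.336264² + 11.5²) = √(52595.1219 + 132.25) = √52727.3719 = 229.624415
L = 5.75 × 229.624415 = 1320.340385
V = π·2² × L = 12.566371 × 1320.340385 = 16591.886613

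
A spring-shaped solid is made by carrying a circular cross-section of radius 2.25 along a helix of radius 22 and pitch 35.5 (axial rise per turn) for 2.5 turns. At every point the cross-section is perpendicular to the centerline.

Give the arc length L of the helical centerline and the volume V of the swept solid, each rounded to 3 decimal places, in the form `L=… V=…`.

2πR = 2π·22 = 138.230077
per-turn = √(138.230077² + 35.5²) = √(19107.5541 + 1260.25) = √20367.8041 = 142.715816
L = 2.5 × 142.715816 = 356.789540
V = π·2.25² × L = 15.904313 × 356.789540 = 5674.492449

L=356.790 V=5674.492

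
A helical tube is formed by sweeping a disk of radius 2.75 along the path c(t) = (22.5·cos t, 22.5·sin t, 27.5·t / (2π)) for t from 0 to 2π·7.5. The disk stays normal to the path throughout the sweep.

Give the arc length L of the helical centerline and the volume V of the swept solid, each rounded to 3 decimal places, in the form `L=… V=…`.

2πR = 2π·22.5 = 141.371669
per-turn = √(141.371669² + 27.5²) = √(19985.9489 + 756.25) = √20742.1989 = 144.021522
L = 7.5 × 144.021522 = 1080.161418
V = π·2.75² × L = 23.758294 × 1080.161418 = 25662.793013

L=1080.161 V=25662.793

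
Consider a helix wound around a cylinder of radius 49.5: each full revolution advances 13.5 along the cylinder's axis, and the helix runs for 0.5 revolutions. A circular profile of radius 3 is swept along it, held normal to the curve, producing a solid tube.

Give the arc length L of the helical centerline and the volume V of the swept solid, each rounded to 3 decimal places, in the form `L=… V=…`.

2πR = 2π·49.5 = 311.017673
per-turn = √(311.017673² + 13.5²) = √(96731.9927 + 182.25) = √96914.2427 = 311.310525
L = 0.5 × 311.310525 = 155.655262
V = π·3² × L = 28.274334 × 155.655262 = 4401.048857

L=155.655 V=4401.049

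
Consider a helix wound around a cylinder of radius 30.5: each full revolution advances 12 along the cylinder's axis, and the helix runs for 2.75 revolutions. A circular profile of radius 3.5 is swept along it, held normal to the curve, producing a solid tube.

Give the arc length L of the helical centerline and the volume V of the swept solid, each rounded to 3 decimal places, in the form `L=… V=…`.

L=528.034 V=20321.144

2πR = 2π·30.5 = 191.637152
per-turn = √(191.637152² + 12²) = √(36724.7980 + 144) = √36868.7980 = 192.012494
L = 2.75 × 192.012494 = 528.034359
V = π·3.5² × L = 38.484510 × 528.034359 = 20321.143588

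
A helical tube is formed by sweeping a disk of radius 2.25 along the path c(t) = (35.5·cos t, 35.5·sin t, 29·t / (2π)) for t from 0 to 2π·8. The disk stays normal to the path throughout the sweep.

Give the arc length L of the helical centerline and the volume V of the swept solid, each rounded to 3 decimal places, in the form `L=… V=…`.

L=1799.443 V=28618.905

2πR = 2π·35.5 = 223.053078
per-turn = √(223.053078² + 29²) = √(49752.6758 + 841) = √50593.6758 = 224.930380
L = 8 × 224.930380 = 1799.443039
V = π·2.25² × L = 15.904313 × 1799.443039 = 28618.904973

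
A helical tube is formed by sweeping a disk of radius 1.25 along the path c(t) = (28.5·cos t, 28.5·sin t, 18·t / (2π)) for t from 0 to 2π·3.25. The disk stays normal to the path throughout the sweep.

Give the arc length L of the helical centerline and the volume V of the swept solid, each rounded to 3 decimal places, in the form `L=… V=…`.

L=584.913 V=2871.184

2πR = 2π·28.5 = 179.070781
per-turn = √(179.070781² + 18²) = √(32066.3447 + 324) = √32390.3447 = 179.973178
L = 3.25 × 179.973178 = 584.912828
V = π·1.25² × L = 4.908739 × 584.912828 = 2871.184128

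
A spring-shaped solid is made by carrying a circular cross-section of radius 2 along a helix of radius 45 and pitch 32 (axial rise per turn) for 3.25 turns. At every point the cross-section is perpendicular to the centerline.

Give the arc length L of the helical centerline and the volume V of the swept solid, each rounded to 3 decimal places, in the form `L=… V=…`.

L=924.782 V=11621.157

2πR = 2π·45 = 282.743339
per-turn = √(282.743339² + 32²) = √(79943.7956 + 1024) = √80967.7956 = 284.548407
L = 3.25 × 284.548407 = 924.782321
V = π·2² × L = 12.566371 × 924.782321 = 11621.157385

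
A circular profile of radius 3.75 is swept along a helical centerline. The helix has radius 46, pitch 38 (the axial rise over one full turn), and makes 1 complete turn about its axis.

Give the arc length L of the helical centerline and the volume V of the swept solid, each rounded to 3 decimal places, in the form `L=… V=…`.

2πR = 2π·46 = 289.026524
per-turn = √(289.026524² + 38²) = √(83536.3317 + 1444) = √84980.3317 = 291.513862
L = 1 × 291.513862 = 291.513862
V = π·3.75² × L = 44.178647 × 291.513862 = 12878.687908

L=291.514 V=12878.688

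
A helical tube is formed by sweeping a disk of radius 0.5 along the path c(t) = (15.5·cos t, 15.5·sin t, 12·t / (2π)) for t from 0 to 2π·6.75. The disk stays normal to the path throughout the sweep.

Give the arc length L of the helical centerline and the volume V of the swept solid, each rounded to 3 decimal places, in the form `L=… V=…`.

2πR = 2π·15.5 = 97.389372
per-turn = √(97.389372² + 12²) = √(9484.6898 + 144) = √9628.6898 = 98.125888
L = 6.75 × 98.125888 = 662.349742
V = π·0.5² × L = 0.785398 × 662.349742 = 520.208271

L=662.350 V=520.208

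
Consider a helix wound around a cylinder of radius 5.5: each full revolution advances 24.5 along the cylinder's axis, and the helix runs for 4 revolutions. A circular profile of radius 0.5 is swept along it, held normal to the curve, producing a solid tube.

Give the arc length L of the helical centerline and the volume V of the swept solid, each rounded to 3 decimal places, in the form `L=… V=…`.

2πR = 2π·5.5 = 34.557519
per-turn = √(34.557519² + 24.5²) = √(1194.2221 + 600.25) = √1794.4721 = 42.361210
L = 4 × 42.361210 = 169.444841
V = π·0.5² × L = 0.785398 × 169.444841 = 133.081667

L=169.445 V=133.082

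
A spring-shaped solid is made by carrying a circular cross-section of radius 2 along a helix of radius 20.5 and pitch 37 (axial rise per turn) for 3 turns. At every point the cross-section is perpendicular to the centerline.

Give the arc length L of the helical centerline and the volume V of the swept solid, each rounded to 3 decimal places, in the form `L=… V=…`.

L=402.043 V=5052.216

2πR = 2π·20.5 = 128.805299
per-turn = √(128.805299² + 37²) = √(16590.8050 + 1369) = √17959.8050 = 134.014197
L = 3 × 134.014197 = 402.042591
V = π·2² × L = 12.566371 × 402.042591 = 5052.216201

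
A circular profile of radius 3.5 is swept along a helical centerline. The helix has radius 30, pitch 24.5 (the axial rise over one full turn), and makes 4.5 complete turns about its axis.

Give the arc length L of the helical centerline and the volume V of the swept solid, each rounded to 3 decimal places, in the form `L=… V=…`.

2πR = 2π·30 = 188.495559
per-turn = √(188.495559² + 24.5²) = √(35530.5758 + 600.25) = √36130.8258 = 190.081103
L = 4.5 × 190.081103 = 855.364965
V = π·3.5² × L = 38.484510 × 855.364965 = 32918.301555

L=855.365 V=32918.302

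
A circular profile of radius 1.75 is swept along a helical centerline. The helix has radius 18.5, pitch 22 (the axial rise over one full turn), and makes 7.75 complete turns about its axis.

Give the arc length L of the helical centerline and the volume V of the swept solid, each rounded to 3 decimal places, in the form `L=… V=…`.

2πR = 2π·18.5 = 116.238928
per-turn = √(116.238928² + 22²) = √(13511.4884 + 484) = √13995.4884 = 118.302529
L = 7.75 × 118.302529 = 916.844602
V = π·1.75² × L = 9.621128 × 916.844602 = 8821.078811

L=916.845 V=8821.079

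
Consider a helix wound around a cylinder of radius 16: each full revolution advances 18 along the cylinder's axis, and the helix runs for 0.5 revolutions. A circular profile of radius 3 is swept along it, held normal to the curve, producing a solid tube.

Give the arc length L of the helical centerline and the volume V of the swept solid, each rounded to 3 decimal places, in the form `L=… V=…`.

2πR = 2π·16 = 100.530965
per-turn = √(100.530965² + 18²) = √(10106.4749 + 324) = √10430.4749 = 102.129696
L = 0.5 × 102.129696 = 51.064848
V = π·3² × L = 28.274334 × 51.064848 = 1443.824569

L=51.065 V=1443.825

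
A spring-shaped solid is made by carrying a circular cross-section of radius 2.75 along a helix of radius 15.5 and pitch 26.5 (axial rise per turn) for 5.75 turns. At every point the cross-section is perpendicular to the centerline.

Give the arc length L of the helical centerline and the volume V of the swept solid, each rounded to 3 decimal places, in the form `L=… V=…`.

2πR = 2π·15.5 = 97.389372
per-turn = √(97.389372² + 26.5²) = √(9484.6898 + 702.25) = √10186.9398 = 100.930371
L = 5.75 × 100.930371 = 580.349634
V = π·2.75² × L = 23.758294 × 580.349634 = 13788.117493

L=580.350 V=13788.117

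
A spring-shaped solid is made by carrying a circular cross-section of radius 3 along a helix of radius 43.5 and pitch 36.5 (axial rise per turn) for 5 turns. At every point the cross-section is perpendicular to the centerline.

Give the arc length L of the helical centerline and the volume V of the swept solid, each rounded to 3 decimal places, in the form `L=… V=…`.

L=1378.725 V=38982.526

2πR = 2π·43.5 = 273.318561
per-turn = √(273.318561² + 36.5²) = √(74703.0357 + 1332.25) = √76035.2857 = 275.744965
L = 5 × 275.744965 = 1378.724825
V = π·3² × L = 28.274334 × 1378.724825 = 38982.526031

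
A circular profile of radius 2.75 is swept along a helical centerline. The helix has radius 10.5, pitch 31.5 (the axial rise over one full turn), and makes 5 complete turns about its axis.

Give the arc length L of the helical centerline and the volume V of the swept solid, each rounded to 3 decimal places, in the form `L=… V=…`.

L=365.539 V=8684.579

2πR = 2π·10.5 = 65.973446
per-turn = √(65.973446² + 31.5²) = √(4352.4955 + 992.25) = √5344.7455 = 73.107767
L = 5 × 73.107767 = 365.538833
V = π·2.75² × L = 23.758294 × 365.538833 = 8684.579228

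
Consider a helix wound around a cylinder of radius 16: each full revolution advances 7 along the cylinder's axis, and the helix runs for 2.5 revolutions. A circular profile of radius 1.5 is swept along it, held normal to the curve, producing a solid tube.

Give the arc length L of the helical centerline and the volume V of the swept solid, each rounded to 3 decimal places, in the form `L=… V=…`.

L=251.936 V=1780.830

2πR = 2π·16 = 100.530965
per-turn = √(100.530965² + 7²) = √(10106.4749 + 49) = √10155.4749 = 100.774376
L = 2.5 × 100.774376 = 251.935941
V = π·1.5² × L = 7.068583 × 251.935941 = 1780.830225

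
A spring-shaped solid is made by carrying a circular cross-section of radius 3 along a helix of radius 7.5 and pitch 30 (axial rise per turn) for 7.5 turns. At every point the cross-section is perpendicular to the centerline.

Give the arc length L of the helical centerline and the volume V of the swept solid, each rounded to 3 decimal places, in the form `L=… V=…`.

2πR = 2π·7.5 = 47.123890
per-turn = √(47.123890² + 30²) = √(2220.6610 + 900) = √3120.6610 = 55.862877
L = 7.5 × 55.862877 = 418.971575
V = π·3² × L = 28.274334 × 418.971575 = 11846.142200

L=418.972 V=11846.142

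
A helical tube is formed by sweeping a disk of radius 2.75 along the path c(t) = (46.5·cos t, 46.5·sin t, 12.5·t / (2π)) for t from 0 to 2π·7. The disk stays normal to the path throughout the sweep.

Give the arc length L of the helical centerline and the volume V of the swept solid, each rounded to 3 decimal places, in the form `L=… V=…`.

2πR = 2π·46.5 = 292.168117
per-turn = √(292.168117² + 12.5²) = √(85362.2085 + 156.25) = √85518.4585 = 292.435392
L = 7 × 292.435392 = 2047.047744
V = π·2.75² × L = 23.758294 × 2047.047744 = 48634.363032

L=2047.048 V=48634.363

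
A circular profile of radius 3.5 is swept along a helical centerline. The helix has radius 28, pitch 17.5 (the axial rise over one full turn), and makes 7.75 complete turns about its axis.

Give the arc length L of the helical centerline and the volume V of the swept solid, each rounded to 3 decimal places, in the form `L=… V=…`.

L=1370.180 V=52730.708

2πR = 2π·28 = 175.929189
per-turn = √(175.929189² + 17.5²) = √(30951.0794 + 306.25) = √31257.3294 = 176.797425
L = 7.75 × 176.797425 = 1370.180042
V = π·3.5² × L = 38.484510 × 1370.180042 = 52730.707533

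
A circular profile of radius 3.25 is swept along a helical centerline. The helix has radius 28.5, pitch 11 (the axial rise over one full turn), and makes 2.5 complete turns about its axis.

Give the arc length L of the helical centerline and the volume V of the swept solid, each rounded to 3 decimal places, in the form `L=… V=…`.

2πR = 2π·28.5 = 179.070781
per-turn = √(179.070781² + 11²) = √(32066.3447 + 121) = √32187.3447 = 179.408318
L = 2.5 × 179.408318 = 448.520796
V = π·3.25² × L = 33.183072 × 448.520796 = 14883.298045

L=448.521 V=14883.298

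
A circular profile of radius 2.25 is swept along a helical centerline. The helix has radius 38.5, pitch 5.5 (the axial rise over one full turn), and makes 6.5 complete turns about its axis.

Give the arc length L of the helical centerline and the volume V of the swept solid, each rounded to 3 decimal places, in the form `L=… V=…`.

L=1572.773 V=25013.881

2πR = 2π·38.5 = 241.902634
per-turn = √(241.902634² + 5.5²) = √(58516.8845 + 30.25) = √58547.1345 = 241.965151
L = 6.5 × 241.965151 = 1572.773484
V = π·2.25² × L = 15.904313 × 1572.773484 = 25013.881469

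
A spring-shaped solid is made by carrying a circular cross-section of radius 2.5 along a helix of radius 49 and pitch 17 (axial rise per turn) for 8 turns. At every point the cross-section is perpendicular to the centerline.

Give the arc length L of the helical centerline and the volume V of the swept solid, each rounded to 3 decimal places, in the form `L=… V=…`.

L=2466.761 V=48434.730

2πR = 2π·49 = 307.876080
per-turn = √(307.876080² + 17²) = √(94787.6807 + 289) = √95076.6807 = 308.345068
L = 8 × 308.345068 = 2466.760540
V = π·2.5² × L = 19.634954 × 2466.760540 = 48434.729946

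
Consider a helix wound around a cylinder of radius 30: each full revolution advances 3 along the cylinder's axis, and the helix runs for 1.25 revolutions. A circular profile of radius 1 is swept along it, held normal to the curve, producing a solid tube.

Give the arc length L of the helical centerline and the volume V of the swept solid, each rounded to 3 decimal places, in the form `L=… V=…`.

L=235.649 V=740.314

2πR = 2π·30 = 188.495559
per-turn = √(188.495559² + 3²) = √(35530.5758 + 9) = √35539.5758 = 188.519431
L = 1.25 × 188.519431 = 235.649289
V = π·1² × L = 3.141593 × 235.649289 = 740.314074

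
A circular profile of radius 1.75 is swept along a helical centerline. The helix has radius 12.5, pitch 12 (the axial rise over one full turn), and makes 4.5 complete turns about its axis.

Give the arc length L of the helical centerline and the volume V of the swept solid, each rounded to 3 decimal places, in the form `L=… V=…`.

L=357.531 V=3439.848

2πR = 2π·12.5 = 78.539816
per-turn = √(78.539816² + 12²) = √(6168.5028 + 144) = √6312.5028 = 79.451260
L = 4.5 × 79.451260 = 357.530671
V = π·1.75² × L = 9.621128 × 357.530671 = 3439.848171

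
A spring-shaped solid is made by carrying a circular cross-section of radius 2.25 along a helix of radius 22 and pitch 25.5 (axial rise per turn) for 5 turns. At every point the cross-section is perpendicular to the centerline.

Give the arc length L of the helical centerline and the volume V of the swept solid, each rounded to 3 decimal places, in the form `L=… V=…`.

2πR = 2π·22 = 138.230077
per-turn = √(138.230077² + 25.5²) = √(19107.5541 + 650.25) = √19757.8041 = 140.562456
L = 5 × 140.562456 = 702.812281
V = π·2.25² × L = 15.904313 × 702.812281 = 11177.746371

L=702.812 V=11177.746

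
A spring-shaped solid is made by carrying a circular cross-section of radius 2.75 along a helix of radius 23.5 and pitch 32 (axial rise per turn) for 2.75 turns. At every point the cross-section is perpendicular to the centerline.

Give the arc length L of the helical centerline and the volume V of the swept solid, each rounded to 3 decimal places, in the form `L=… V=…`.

2πR = 2π·23.5 = 147.654855
per-turn = √(147.654855² + 32²) = √(21801.9561 + 1024) = √22825.9561 = 151.082614
L = 2.75 × 151.082614 = 415.477187
V = π·2.75² × L = 23.758294 × 415.477187 = 9871.029350

L=415.477 V=9871.029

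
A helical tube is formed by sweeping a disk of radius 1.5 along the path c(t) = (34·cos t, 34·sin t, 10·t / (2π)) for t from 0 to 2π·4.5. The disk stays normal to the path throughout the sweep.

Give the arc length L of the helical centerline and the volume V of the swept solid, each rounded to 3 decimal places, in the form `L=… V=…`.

L=962.380 V=6802.663

2πR = 2π·34 = 213.628300
per-turn = √(213.628300² + 10²) = √(45637.0508 + 100) = √45737.0508 = 213.862224
L = 4.5 × 213.862224 = 962.380007
V = π·1.5² × L = 7.068583 × 962.380007 = 6802.663409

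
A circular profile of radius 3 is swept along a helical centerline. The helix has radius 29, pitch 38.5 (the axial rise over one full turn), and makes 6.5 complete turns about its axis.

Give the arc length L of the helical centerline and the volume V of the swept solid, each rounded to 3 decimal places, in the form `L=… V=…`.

L=1210.530 V=34226.920

2πR = 2π·29 = 182.212374
per-turn = √(182.212374² + 38.5²) = √(33201.3492 + 1482.25) = √34683.5992 = 186.235333
L = 6.5 × 186.235333 = 1210.529664
V = π·3² × L = 28.274334 × 1210.529664 = 34226.919883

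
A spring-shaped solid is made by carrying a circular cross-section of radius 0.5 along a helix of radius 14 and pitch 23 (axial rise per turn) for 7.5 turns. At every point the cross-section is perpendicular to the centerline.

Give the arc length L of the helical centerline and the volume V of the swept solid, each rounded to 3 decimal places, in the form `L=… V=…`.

2πR = 2π·14 = 87.964594
per-turn = √(87.964594² + 23²) = √(7737.7699 + 529) = √8266.7699 = 90.921779
L = 7.5 × 90.921779 = 681.913341
V = π·0.5² × L = 0.785398 × 681.913341 = 535.573485

L=681.913 V=535.573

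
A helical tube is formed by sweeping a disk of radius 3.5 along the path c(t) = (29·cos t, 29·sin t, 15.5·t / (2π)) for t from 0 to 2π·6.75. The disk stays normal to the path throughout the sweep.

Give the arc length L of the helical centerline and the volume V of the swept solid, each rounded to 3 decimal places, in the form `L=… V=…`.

2πR = 2π·29 = 182.212374
per-turn = √(182.212374² + 15.5²) = √(33201.3492 + 240.25) = √33441.5992 = 182.870444
L = 6.75 × 182.870444 = 1234.375495
V = π·3.5² × L = 38.484510 × 1234.375495 = 47504.336107

L=1234.375 V=47504.336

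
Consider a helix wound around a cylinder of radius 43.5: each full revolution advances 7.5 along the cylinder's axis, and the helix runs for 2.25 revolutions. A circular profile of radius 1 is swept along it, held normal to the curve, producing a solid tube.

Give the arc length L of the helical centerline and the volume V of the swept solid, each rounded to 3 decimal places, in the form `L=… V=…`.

L=615.198 V=1932.702

2πR = 2π·43.5 = 273.318561
per-turn = √(273.318561² + 7.5²) = √(74703.0357 + 56.25) = √74759.2857 = 273.421443
L = 2.25 × 273.421443 = 615.198248
V = π·1² × L = 3.141593 × 615.198248 = 1932.702295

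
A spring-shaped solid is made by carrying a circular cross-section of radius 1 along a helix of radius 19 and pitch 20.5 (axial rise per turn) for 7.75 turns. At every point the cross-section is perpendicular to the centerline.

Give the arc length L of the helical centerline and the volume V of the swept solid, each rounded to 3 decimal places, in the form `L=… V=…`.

2πR = 2π·19 = 119.380521
per-turn = √(119.380521² + 20.5²) = √(14251.7088 + 420.25) = √14671.9588 = 121.127861
L = 7.75 × 121.127861 = 938.740924
V = π·1² × L = 3.141593 × 938.740924 = 2949.141591

L=938.741 V=2949.142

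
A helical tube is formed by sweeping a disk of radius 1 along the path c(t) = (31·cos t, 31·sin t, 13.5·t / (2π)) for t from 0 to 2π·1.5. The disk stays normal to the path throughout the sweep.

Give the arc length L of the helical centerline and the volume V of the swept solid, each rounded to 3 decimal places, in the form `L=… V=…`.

L=292.869 V=920.075

2πR = 2π·31 = 194.778745
per-turn = √(194.778745² + 13.5²) = √(37938.7593 + 182.25) = √38121.0093 = 195.246023
L = 1.5 × 195.246023 = 292.869034
V = π·1² × L = 3.141593 × 292.869034 = 920.075205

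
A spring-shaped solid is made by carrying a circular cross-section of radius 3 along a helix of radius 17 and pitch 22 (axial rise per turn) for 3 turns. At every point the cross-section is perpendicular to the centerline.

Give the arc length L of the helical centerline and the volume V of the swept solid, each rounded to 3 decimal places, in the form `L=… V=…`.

L=327.169 V=9250.477

2πR = 2π·17 = 106.814150
per-turn = √(106.814150² + 22²) = √(11409.2627 + 484) = √11893.2627 = 109.056236
L = 3 × 109.056236 = 327.168709
V = π·3² × L = 28.274334 × 327.168709 = 9250.477316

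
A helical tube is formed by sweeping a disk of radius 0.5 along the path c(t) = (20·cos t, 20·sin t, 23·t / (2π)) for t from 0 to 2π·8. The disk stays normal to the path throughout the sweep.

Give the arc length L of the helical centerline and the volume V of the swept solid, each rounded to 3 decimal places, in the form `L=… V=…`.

L=1022.010 V=802.684

2πR = 2π·20 = 125.663706
per-turn = √(125.663706² + 23²) = √(15791.3670 + 529) = √16320.3670 = 127.751192
L = 8 × 127.751192 = 1022.009536
V = π·0.5² × L = 0.785398 × 1022.009536 = 802.684412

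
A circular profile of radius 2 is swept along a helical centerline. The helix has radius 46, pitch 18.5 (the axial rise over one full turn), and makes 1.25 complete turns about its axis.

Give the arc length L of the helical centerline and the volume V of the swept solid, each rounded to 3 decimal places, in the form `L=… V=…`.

2πR = 2π·46 = 289.026524
per-turn = √(289.026524² + 18.5²) = √(83536.3317 + 342.25) = √83878.5817 = 289.617993
L = 1.25 × 289.617993 = 362.022491
V = π·2² × L = 12.566371 × 362.022491 = 4549.308790

L=362.022 V=4549.309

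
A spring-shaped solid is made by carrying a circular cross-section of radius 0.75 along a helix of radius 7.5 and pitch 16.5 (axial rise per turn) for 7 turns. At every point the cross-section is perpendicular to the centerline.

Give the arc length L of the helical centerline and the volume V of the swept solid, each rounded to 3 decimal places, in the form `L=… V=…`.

L=349.503 V=617.624

2πR = 2π·7.5 = 47.123890
per-turn = √(47.123890² + 16.5²) = √(2220.6610 + 272.25) = √2492.9110 = 49.929060
L = 7 × 49.929060 = 349.503417
V = π·0.75² × L = 1.767146 × 349.503417 = 617.623519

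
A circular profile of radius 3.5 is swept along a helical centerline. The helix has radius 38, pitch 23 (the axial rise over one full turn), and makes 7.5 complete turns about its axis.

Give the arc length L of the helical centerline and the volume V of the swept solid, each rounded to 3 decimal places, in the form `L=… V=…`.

L=1798.997 V=69233.524

2πR = 2π·38 = 238.761042
per-turn = √(238.761042² + 23²) = √(57006.8350 + 529) = √57535.8350 = 239.866286
L = 7.5 × 239.866286 = 1798.997143
V = π·3.5² × L = 38.484510 × 1798.997143 = 69233.523545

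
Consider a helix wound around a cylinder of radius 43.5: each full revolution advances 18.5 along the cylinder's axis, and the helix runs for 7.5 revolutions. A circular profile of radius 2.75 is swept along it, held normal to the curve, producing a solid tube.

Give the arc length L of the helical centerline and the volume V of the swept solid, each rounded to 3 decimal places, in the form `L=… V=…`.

2πR = 2π·43.5 = 273.318561
per-turn = √(273.318561² + 18.5²) = √(74703.0357 + 342.25) = √75045.2857 = 273.943946
L = 7.5 × 273.943946 = 2054.579597
V = π·2.75² × L = 23.758294 × 2054.579597 = 48813.307027

L=2054.580 V=48813.307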